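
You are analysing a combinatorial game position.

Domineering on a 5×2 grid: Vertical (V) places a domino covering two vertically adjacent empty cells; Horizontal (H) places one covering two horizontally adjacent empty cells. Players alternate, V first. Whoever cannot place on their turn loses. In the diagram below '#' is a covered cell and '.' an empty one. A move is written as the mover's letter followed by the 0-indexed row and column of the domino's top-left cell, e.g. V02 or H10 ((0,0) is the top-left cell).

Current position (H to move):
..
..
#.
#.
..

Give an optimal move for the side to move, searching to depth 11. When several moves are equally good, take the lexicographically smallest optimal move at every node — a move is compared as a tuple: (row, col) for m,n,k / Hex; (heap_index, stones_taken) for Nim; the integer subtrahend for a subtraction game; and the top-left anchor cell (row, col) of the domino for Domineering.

H's best at [../../#./#./..]: H00

p1 H@[../../#./#./..]: H00[##/../#./#./..]+1* H10[../##/#./#./..]+1 H40[../../#./#./##]-1
p2 V@[##/../#./#./..]: V11[##/.#/##/#./..]-1* V21[##/../##/##/..]-1 V31[##/../#./##/.#]-1
p3 H@[##/.#/##/#./..]: H40[##/.#/##/#./##]+1*
p4 V@[##/.#/##/#./##] terminal -1; root [../../#./#./..] d11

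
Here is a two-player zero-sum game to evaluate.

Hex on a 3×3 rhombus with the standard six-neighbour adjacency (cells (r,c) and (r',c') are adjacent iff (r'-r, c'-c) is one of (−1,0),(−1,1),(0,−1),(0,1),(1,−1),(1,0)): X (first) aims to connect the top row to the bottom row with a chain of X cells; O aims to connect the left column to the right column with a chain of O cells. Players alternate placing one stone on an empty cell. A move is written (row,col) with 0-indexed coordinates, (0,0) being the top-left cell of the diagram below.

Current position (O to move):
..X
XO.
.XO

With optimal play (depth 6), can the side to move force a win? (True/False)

ply 1, O at ..X/XO./.XO | (0,0)=-1→O.X/XO./.XO*; (0,1)=-1→.OX/XO./.XO; (1,2)=-1→..X/XOO/.XO; (2,0)=-1→..X/XO./OXO
ply 2, X at O.X/XO./.XO | (0,1)=+1→OXX/XO./.XO*; (1,2)=+1→O.X/XOX/.XO; (2,0)=+1→O.X/XO./XXO
ply 3, O at OXX/XO./.XO | (1,2)=-1→OXX/XOO/.XO*; (2,0)=-1→OXX/XO./OXO
ply 4, X at OXX/XOO/.XO | (2,0)=+1→OXX/XOO/XXO*
ply 5: OXX/XOO/XXO is terminal -1 (O); from ..X/XO./.XO depth 6

O winning at [..X/XO./.XO]: False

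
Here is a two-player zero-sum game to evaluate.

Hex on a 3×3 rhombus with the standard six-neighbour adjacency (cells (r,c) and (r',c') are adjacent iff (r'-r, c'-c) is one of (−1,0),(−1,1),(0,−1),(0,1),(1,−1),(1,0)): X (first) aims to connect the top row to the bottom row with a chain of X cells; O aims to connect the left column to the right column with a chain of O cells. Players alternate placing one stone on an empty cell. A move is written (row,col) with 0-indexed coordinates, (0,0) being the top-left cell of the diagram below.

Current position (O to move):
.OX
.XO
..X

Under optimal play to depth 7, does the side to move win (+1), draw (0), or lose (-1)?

ply 1, O at .OX/.XO/..X | (0,0)=-1→OOX/.XO/..X*; (1,0)=-1→.OX/OXO/..X; (2,0)=-1→.OX/.XO/O.X; (2,1)=-1→.OX/.XO/.OX
ply 2, X at OOX/.XO/..X | (1,0)=+1→OOX/XXO/..X*; (2,0)=+1→OOX/.XO/X.X; (2,1)=+1→OOX/.XO/.XX
ply 3, O at OOX/XXO/..X | (2,0)=-1→OOX/XXO/O.X*; (2,1)=-1→OOX/XXO/.OX
ply 4, X at OOX/XXO/O.X | (2,1)=+1→OOX/XXO/OXX*
ply 5: OOX/XXO/OXX is terminal -1 (O); from .OX/.XO/..X depth 7

value(.OX/.XO/..X, O) = -1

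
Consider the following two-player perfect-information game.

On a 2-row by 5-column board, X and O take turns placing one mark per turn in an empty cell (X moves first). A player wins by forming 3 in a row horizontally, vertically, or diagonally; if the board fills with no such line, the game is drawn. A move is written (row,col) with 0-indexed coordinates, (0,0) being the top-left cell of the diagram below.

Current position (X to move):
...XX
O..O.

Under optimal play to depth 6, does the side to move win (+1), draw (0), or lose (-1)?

value(...XX/O..O., X) = +1

p1 X@[...XX/O..O.]: (0,0)[X..XX/O..O.]+0 (0,1)[.X.XX/O..O.]+0 (0,2)[..XXX/O..O.]+1* (1,1)[...XX/OX.O.]+0 (1,2)[...XX/O.XO.]+0 (1,4)[...XX/O..OX]+0
p2 O@[..XXX/O..O.] terminal -1; root [...XX/O..O.] d6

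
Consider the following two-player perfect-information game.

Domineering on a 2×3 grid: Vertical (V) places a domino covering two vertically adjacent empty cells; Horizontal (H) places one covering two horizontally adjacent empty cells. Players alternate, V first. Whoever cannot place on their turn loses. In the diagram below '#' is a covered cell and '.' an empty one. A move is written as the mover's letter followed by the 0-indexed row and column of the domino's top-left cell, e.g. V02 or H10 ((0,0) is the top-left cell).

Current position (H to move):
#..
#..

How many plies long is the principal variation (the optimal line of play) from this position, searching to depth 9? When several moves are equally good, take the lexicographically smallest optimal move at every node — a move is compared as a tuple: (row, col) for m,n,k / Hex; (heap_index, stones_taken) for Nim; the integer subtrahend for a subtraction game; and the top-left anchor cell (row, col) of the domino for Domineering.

PV length from [#../#..]: 1 ply

[#../#..] H move#1: H01:+1/###/#..*, H11:+1/#../###
[###/#..] end (terminal -1, V#2); searched #../#.. to 9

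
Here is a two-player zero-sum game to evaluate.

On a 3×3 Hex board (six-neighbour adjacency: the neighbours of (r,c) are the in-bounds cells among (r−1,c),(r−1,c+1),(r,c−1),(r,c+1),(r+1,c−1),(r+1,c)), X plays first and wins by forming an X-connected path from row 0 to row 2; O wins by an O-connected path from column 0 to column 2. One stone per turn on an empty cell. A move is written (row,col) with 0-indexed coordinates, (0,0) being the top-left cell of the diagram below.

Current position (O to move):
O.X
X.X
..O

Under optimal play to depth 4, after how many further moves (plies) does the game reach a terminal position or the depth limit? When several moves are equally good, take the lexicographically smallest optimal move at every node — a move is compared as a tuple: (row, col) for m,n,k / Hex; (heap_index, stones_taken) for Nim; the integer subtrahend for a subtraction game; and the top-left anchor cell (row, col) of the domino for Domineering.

[O.X/X.X/..O] O move#1: (0,1):-1/OOX/X.X/..O*, (1,1):-1/O.X/XOX/..O, (2,0):-1/O.X/X.X/O.O, (2,1):-1/O.X/X.X/.OO
[OOX/X.X/..O] X move#2: (1,1):+1/OOX/XXX/..O*, (2,0):+1/OOX/X.X/X.O, (2,1):+1/OOX/X.X/.XO
[OOX/XXX/..O] O move#3: (2,0):-1/OOX/XXX/O.O*, (2,1):-1/OOX/XXX/.OO
[OOX/XXX/O.O] X move#4: (2,1):+1/OOX/XXX/OXO*
[OOX/XXX/OXO] end (terminal -1, O#5); searched O.X/X.X/..O to 4

PV length from [O.X/X.X/..O]: 4 plies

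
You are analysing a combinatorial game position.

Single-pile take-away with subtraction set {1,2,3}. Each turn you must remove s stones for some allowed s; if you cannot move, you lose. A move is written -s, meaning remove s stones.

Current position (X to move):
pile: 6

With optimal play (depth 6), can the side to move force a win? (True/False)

[6] X move#1: -1:-1/5, -2:+1/4*, -3:-1/3
[4] O move#2: -1:-1/3*, -2:-1/2, -3:-1/1
[3] X move#3: -1:-1/2, -2:-1/1, -3:+1/0*
[0] end (terminal -1, O#4); searched 6 to 6

X winning at [6]: True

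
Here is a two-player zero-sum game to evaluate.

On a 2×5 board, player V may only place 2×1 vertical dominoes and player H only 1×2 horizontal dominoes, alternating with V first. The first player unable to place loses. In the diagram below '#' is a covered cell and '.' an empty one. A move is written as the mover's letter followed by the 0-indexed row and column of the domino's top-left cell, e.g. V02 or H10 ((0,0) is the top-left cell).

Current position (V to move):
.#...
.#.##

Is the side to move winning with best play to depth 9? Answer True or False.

V winning at [.#.../.#.##]: True

ply 1, V at .#.../.#.## | V00=-1→##.../##.##; V02=+1→.##../.####*
ply 2, H at .##../.#### | H03=-1→.####/.####*
ply 3, V at .####/.#### | V00=+1→#####/#####*
ply 4: #####/##### is terminal -1 (H); from .#.../.#.## depth 9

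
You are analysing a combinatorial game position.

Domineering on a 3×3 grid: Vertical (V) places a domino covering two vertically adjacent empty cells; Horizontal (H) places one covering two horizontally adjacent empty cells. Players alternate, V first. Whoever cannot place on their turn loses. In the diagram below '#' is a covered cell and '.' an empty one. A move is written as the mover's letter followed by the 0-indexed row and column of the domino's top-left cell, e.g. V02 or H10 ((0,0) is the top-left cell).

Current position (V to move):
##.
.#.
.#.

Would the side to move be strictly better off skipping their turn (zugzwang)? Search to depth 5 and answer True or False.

p1 V@[##./.#./.#.]: V02[###/.##/.#.]+1* V10[##./##./##.]+1 V12[##./.##/.##]+1
p2 H@[###/.##/.#.] terminal -1; root [##./.#./.#.] d5
if V skipped the turn, H would face:
~ p1 H@[##./.#./.#.] terminal -1; root [##./.#./.#.] d5
compare (V): move=+1 vs pass=+1

zugzwang(##./.#./.#., V) = False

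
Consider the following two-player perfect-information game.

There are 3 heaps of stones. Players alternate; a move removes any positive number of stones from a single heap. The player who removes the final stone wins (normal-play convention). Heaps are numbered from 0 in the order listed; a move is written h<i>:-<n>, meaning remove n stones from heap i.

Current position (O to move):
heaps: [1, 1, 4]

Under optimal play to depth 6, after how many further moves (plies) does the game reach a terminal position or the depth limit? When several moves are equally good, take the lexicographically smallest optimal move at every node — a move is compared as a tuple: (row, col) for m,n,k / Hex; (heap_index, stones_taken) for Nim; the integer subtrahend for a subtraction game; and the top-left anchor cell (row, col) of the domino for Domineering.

[(1,1,4)] O move#1: h0:-1:-1/(0,1,4), h1:-1:-1/(1,0,4), h2:-1:-1/(1,1,3), h2:-2:-1/(1,1,2), h2:-3:-1/(1,1,1), h2:-4:+1/(1,1,0)*
[(1,1,0)] X move#2: h0:-1:-1/(0,1,0)*, h1:-1:-1/(1,0,0)
[(0,1,0)] O move#3: h1:-1:+1/(0,0,0)*
[(0,0,0)] end (terminal -1, X#4); searched (1,1,4) to 6

PV length from [(1,1,4)]: 3 plies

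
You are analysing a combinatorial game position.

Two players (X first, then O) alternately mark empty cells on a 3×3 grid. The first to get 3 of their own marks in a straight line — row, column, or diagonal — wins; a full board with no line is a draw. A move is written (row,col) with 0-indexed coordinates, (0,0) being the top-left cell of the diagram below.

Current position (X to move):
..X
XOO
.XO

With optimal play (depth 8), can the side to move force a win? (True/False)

p1 X@[..X/XOO/.XO]: (0,0)[X.X/XOO/.XO]+1* (0,1)[.XX/XOO/.XO]-1 (2,0)[..X/XOO/XXO]-1
p2 O@[X.X/XOO/.XO]: (0,1)[XOX/XOO/.XO]-1* (2,0)[X.X/XOO/OXO]-1
p3 X@[XOX/XOO/.XO]: (2,0)[XOX/XOO/XXO]+1*
p4 O@[XOX/XOO/XXO] terminal -1; root [..X/XOO/.XO] d8

X winning at [..X/XOO/.XO]: True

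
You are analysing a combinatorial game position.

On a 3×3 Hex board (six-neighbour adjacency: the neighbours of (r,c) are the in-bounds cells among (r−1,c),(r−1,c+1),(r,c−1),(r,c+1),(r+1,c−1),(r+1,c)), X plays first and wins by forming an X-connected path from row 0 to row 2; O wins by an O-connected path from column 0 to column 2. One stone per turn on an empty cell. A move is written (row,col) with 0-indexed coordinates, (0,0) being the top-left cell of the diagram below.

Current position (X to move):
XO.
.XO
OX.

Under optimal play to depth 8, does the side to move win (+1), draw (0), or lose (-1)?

[XO./.XO/OX.] X move#1: (0,2):+1/XOX/.XO/OX.*, (1,0):+1/XO./XXO/OX., (2,2):+1/XO./.XO/OXX
[XOX/.XO/OX.] end (terminal -1, O#2); searched XO./.XO/OX. to 8

value(XO./.XO/OX., X) = +1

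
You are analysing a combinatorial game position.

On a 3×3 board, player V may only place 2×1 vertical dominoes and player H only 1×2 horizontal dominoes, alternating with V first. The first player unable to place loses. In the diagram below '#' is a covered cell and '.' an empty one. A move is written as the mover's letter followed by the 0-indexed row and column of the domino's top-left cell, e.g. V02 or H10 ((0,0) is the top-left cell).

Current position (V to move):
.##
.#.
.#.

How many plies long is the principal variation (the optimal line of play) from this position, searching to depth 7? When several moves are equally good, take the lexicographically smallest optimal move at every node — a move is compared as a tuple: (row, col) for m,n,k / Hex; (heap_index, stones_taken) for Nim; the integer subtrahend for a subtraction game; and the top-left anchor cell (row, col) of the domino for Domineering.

PV length from [.##/.#./.#.]: 1 ply

ply 1, V at .##/.#./.#. | V00=+1→###/##./.#.*; V10=+1→.##/##./##.; V12=+1→.##/.##/.##
ply 2: ###/##./.#. is terminal -1 (H); from .##/.#./.#. depth 7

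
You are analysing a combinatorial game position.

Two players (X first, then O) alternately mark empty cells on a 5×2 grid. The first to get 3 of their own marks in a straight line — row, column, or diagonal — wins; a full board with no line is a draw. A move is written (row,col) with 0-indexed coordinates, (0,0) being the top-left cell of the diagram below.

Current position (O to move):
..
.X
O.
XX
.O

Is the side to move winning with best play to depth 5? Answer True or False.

ply 1, O at ../.X/O./XX/.O | (0,0)=-1→O./.X/O./XX/.O; (0,1)=-1→.O/.X/O./XX/.O; (1,0)=-1→../OX/O./XX/.O; (2,1)=+0→../.X/OO/XX/.O*; (4,0)=-1→../.X/O./XX/OO
ply 2, X at ../.X/OO/XX/.O | (0,0)=+0→X./.X/OO/XX/.O*; (0,1)=+0→.X/.X/OO/XX/.O; (1,0)=+0→../XX/OO/XX/.O; (4,0)=+0→../.X/OO/XX/XO
ply 3, O at X./.X/OO/XX/.O | (0,1)=+0→XO/.X/OO/XX/.O*; (1,0)=+0→X./OX/OO/XX/.O; (4,0)=+0→X./.X/OO/XX/OO
ply 4, X at XO/.X/OO/XX/.O | (1,0)=+0→XO/XX/OO/XX/.O*; (4,0)=+0→XO/.X/OO/XX/XO
ply 5, O at XO/XX/OO/XX/.O | (4,0)=+0→XO/XX/OO/XX/OO*
ply 6: XO/XX/OO/XX/OO is terminal +0 (X); from ../.X/O./XX/.O depth 5

O winning at [../.X/O./XX/.O]: False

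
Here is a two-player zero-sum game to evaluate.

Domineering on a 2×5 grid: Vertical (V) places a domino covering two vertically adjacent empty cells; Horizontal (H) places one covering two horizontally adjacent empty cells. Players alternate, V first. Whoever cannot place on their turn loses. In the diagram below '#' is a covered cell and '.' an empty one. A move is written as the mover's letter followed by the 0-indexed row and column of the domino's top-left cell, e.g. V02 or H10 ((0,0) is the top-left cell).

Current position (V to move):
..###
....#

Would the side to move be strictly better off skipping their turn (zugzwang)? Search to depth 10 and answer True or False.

ply 1, V at ..###/....# | V00=-1→#.###/#...#; V01=+1→.####/.#..#*
ply 2, H at .####/.#..# | H12=-1→.####/.####*
ply 3, V at .####/.#### | V00=+1→#####/#####*
ply 4: #####/##### is terminal -1 (H); from ..###/....# depth 10
pass branch (H moves first from the same position):
  | ply 1, H at ..###/....# | H00=+1→#####/....#*; H10=+1→..###/##..#; H11=-1→..###/.##.#; H12=-1→..###/..###
  | ply 2: #####/....# is terminal -1 (V); from ..###/....# depth 10
V moving scores +1; V passing scores -1

zugzwang(..###/....#, V) = False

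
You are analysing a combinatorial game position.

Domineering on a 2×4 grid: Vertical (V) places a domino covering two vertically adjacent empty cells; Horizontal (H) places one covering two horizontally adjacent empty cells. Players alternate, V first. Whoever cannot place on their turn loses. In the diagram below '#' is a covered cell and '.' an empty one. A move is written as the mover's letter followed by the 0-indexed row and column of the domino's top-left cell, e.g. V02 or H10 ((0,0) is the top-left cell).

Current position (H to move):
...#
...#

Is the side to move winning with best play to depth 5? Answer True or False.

H winning at [...#/...#]: True

p1 H@[...#/...#]: H00[##.#/...#]+1* H01[.###/...#]+1 H10[...#/##.#]+1 H11[...#/.###]+1
p2 V@[##.#/...#]: V02[####/..##]-1*
p3 H@[####/..##]: H10[####/####]+1*
p4 V@[####/####] terminal -1; root [...#/...#] d5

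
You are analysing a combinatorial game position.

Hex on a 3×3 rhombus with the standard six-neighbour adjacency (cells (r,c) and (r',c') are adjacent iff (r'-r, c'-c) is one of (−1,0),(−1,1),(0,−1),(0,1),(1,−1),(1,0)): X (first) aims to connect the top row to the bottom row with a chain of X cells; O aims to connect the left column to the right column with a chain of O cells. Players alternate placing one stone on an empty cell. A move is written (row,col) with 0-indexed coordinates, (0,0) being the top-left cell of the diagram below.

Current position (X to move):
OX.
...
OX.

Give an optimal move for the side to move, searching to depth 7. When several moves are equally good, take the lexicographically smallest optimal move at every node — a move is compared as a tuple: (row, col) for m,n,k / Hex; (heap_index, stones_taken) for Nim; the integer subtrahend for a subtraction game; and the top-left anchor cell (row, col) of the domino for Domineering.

X's best at [OX./.../OX.]: (0,2)

ply 1, X at OX./.../OX. | (0,2)=+1→OXX/.../OX.*; (1,0)=-1→OX./X../OX.; (1,1)=+1→OX./.X./OX.; (1,2)=+1→OX./..X/OX.; (2,2)=-1→OX./.../OXX
ply 2, O at OXX/.../OX. | (1,0)=-1→OXX/O../OX.*; (1,1)=-1→OXX/.O./OX.; (1,2)=-1→OXX/..O/OX.; (2,2)=-1→OXX/.../OXO
ply 3, X at OXX/O../OX. | (1,1)=+1→OXX/OX./OX.*; (1,2)=+1→OXX/O.X/OX.; (2,2)=+1→OXX/O../OXX
ply 4: OXX/OX./OX. is terminal -1 (O); from OX./.../OX. depth 7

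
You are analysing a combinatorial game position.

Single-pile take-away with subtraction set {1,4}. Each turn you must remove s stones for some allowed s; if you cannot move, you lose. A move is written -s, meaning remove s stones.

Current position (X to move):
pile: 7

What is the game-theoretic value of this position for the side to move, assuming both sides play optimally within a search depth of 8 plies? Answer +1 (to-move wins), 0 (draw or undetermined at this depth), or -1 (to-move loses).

[7] X move#1: -1:-1/6*, -4:-1/3
[6] O move#2: -1:+1/5*, -4:+1/2
[5] X move#3: -1:-1/4*, -4:-1/1
[4] O move#4: -1:-1/3, -4:+1/0*
[0] end (terminal -1, X#5); searched 7 to 8

value(7, X) = -1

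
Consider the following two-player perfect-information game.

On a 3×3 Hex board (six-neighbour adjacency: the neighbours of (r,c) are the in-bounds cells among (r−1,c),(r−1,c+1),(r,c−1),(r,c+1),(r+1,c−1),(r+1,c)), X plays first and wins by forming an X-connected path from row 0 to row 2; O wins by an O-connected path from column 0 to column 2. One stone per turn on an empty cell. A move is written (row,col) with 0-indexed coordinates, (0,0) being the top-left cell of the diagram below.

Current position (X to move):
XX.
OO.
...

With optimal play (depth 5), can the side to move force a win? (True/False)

[XX./OO./...] X move#1: (0,2):-1/XXX/OO./...*, (1,2):-1/XX./OOX/..., (2,0):-1/XX./OO./X.., (2,1):-1/XX./OO./.X., (2,2):-1/XX./OO./..X
[XXX/OO./...] O move#2: (1,2):+1/XXX/OOO/...*, (2,0):-1/XXX/OO./O.., (2,1):+1/XXX/OO./.O., (2,2):+1/XXX/OO./..O
[XXX/OOO/...] end (terminal -1, X#3); searched XX./OO./... to 5

X winning at [XX./OO./...]: False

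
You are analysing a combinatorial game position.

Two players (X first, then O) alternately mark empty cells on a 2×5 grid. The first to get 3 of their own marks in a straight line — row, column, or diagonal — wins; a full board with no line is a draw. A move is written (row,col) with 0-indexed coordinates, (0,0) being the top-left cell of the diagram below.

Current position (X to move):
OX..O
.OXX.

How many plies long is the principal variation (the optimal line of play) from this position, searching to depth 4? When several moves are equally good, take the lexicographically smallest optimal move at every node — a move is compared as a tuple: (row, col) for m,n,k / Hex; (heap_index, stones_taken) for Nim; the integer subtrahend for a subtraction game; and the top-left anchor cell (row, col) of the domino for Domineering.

p1 X@[OX..O/.OXX.]: (0,2)[OXX.O/.OXX.]+1* (0,3)[OX.XO/.OXX.]+1 (1,0)[OX..O/XOXX.]+0 (1,4)[OX..O/.OXXX]+1
p2 O@[OXX.O/.OXX.]: (0,3)[OXXOO/.OXX.]-1* (1,0)[OXX.O/OOXX.]-1 (1,4)[OXX.O/.OXXO]-1
p3 X@[OXXOO/.OXX.]: (1,0)[OXXOO/XOXX.]+0 (1,4)[OXXOO/.OXXX]+1*
p4 O@[OXXOO/.OXXX] terminal -1; root [OX..O/.OXX.] d4

PV length from [OX..O/.OXX.]: 3 plies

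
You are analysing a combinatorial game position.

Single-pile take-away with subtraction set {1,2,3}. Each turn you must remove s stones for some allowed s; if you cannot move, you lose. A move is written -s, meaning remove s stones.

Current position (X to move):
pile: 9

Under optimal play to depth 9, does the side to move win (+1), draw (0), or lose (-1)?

value(9, X) = +1

p1 X@[9]: -1[8]+1* -2[7]-1 -3[6]-1
p2 O@[8]: -1[7]-1* -2[6]-1 -3[5]-1
p3 X@[7]: -1[6]-1 -2[5]-1 -3[4]+1*
p4 O@[4]: -1[3]-1* -2[2]-1 -3[1]-1
p5 X@[3]: -1[2]-1 -2[1]-1 -3[0]+1*
p6 O@[0] terminal -1; root [9] d9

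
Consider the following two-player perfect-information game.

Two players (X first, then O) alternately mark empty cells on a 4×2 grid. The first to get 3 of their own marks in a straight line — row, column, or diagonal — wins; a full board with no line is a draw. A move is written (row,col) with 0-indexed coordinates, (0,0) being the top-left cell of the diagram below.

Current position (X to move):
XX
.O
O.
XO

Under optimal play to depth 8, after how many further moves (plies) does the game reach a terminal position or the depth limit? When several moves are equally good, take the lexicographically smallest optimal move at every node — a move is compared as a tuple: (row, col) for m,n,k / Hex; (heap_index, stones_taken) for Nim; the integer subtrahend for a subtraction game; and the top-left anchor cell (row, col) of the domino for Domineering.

PV length from [XX/.O/O./XO]: 2 plies

[XX/.O/O./XO] X move#1: (1,0):-1/XX/XO/O./XO, (2,1):+0/XX/.O/OX/XO*
[XX/.O/OX/XO] O move#2: (1,0):+0/XX/OO/OX/XO*
[XX/OO/OX/XO] end (terminal +0, X#3); searched XX/.O/O./XO to 8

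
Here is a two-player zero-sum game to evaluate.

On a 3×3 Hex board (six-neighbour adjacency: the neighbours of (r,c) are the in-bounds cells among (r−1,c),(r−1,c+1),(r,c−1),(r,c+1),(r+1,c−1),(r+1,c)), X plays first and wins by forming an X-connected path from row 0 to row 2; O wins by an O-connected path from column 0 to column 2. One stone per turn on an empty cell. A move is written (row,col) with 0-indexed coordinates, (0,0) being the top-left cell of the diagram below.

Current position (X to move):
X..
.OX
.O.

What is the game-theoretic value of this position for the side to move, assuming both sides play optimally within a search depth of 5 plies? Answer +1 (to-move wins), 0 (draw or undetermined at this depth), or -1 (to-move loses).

value(X../.OX/.O., X) = -1

p1 X@[X../.OX/.O.]: (0,1)[XX./.OX/.O.]-1* (0,2)[X.X/.OX/.O.]-1 (1,0)[X../XOX/.O.]-1 (2,0)[X../.OX/XO.]-1 (2,2)[X../.OX/.OX]-1
p2 O@[XX./.OX/.O.]: (0,2)[XXO/.OX/.O.]+1* (1,0)[XX./OOX/.O.]+1 (2,0)[XX./.OX/OO.]+1 (2,2)[XX./.OX/.OO]+1
p3 X@[XXO/.OX/.O.]: (1,0)[XXO/XOX/.O.]-1* (2,0)[XXO/.OX/XO.]-1 (2,2)[XXO/.OX/.OX]-1
p4 O@[XXO/XOX/.O.]: (2,0)[XXO/XOX/OO.]+1* (2,2)[XXO/XOX/.OO]-1
p5 X@[XXO/XOX/OO.] terminal -1; root [X../.OX/.O.] d5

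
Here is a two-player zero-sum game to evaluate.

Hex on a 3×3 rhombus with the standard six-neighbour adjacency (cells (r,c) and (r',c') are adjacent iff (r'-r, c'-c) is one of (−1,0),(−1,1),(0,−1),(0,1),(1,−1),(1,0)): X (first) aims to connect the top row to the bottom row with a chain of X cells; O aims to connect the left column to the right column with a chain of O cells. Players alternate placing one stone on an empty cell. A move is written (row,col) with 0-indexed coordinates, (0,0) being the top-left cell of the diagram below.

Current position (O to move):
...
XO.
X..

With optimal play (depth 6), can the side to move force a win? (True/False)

O winning at [.../XO./X..]: False

ply 1, O at .../XO./X.. | (0,0)=-1→O../XO./X..*; (0,1)=-1→.O./XO./X..; (0,2)=-1→..O/XO./X..; (1,2)=-1→.../XOO/X..; (2,1)=-1→.../XO./XO.; (2,2)=-1→.../XO./X.O
ply 2, X at O../XO./X.. | (0,1)=+1→OX./XO./X..*; (0,2)=+1→O.X/XO./X..; (1,2)=+1→O../XOX/X..; (2,1)=-1→O../XO./XX.; (2,2)=-1→O../XO./X.X
ply 3: OX./XO./X.. is terminal -1 (O); from .../XO./X.. depth 6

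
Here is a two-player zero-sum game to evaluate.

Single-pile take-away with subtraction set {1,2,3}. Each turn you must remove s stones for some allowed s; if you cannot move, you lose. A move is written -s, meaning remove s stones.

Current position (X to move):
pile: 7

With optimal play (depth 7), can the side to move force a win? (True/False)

X winning at [7]: True

p1 X@[7]: -1[6]-1 -2[5]-1 -3[4]+1*
p2 O@[4]: -1[3]-1* -2[2]-1 -3[1]-1
p3 X@[3]: -1[2]-1 -2[1]-1 -3[0]+1*
p4 O@[0] terminal -1; root [7] d7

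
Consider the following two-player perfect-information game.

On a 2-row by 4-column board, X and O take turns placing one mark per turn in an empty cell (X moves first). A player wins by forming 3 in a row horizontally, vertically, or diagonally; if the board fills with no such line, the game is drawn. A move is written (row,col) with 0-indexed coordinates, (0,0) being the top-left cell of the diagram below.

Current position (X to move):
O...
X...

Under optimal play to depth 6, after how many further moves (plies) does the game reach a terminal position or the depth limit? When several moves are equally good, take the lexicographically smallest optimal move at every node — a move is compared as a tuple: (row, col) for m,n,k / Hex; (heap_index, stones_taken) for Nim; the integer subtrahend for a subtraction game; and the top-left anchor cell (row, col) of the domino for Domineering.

PV length from [O.../X...]: 6 plies

ply 1, X at O.../X... | (0,1)=+0→OX../X...*; (0,2)=+0→O.X./X...; (0,3)=+0→O..X/X...; (1,1)=+0→O.../XX..; (1,2)=+0→O.../X.X.; (1,3)=+0→O.../X..X
ply 2, O at OX../X... | (0,2)=+0→OXO./X...*; (0,3)=+0→OX.O/X...; (1,1)=+0→OX../XO..; (1,2)=+0→OX../X.O.; (1,3)=+0→OX../X..O
ply 3, X at OXO./X... | (0,3)=+0→OXOX/X...*; (1,1)=+0→OXO./XX..; (1,2)=+0→OXO./X.X.; (1,3)=+0→OXO./X..X
ply 4, O at OXOX/X... | (1,1)=+0→OXOX/XO..*; (1,2)=+0→OXOX/X.O.; (1,3)=+0→OXOX/X..O
ply 5, X at OXOX/XO.. | (1,2)=+0→OXOX/XOX.*; (1,3)=+0→OXOX/XO.X
ply 6, O at OXOX/XOX. | (1,3)=+0→OXOX/XOXO*
ply 7: OXOX/XOXO is terminal +0 (X); from O.../X... depth 6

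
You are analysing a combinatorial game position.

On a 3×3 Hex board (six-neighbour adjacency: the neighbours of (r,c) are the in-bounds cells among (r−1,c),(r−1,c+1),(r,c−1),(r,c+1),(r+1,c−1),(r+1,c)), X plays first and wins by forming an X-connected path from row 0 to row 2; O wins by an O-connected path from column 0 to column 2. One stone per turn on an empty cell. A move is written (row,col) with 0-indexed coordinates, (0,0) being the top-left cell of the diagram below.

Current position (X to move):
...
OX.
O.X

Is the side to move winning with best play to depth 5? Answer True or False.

[.../OX./O.X] X move#1: (0,0):+1/X../OX./O.X*, (0,1):+1/.X./OX./O.X, (0,2):+1/..X/OX./O.X, (1,2):+1/.../OXX/O.X, (2,1):+1/.../OX./OXX
[X../OX./O.X] O move#2: (0,1):-1/XO./OX./O.X*, (0,2):-1/X.O/OX./O.X, (1,2):-1/X../OXO/O.X, (2,1):-1/X../OX./OOX
[XO./OX./O.X] X move#3: (0,2):+1/XOX/OX./O.X*, (1,2):-1/XO./OXX/O.X, (2,1):-1/XO./OX./OXX
[XOX/OX./O.X] O move#4: (1,2):-1/XOX/OXO/O.X*, (2,1):-1/XOX/OX./OOX
[XOX/OXO/O.X] X move#5: (2,1):+1/XOX/OXO/OXX*
[XOX/OXO/OXX] end (terminal -1, O#6); searched .../OX./O.X to 5

X winning at [.../OX./O.X]: True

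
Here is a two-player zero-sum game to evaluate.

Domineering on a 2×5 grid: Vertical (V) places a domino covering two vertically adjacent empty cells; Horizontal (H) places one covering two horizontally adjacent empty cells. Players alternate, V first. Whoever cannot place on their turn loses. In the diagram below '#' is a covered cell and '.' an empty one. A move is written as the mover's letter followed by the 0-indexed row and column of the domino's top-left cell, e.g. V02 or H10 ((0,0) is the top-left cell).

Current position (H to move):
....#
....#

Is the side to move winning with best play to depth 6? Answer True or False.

p1 H@[....#/....#]: H00[##..#/....#]-1 H01[.##.#/....#]+1* H02[..###/....#]-1 H10[....#/##..#]-1 H11[....#/.##.#]+1 H12[....#/..###]-1
p2 V@[.##.#/....#]: V00[###.#/#...#]-1* V03[.####/...##]-1
p3 H@[###.#/#...#]: H11[###.#/###.#]-1 H12[###.#/#.###]+1*
p4 V@[###.#/#.###] terminal -1; root [....#/....#] d6

H winning at [....#/....#]: True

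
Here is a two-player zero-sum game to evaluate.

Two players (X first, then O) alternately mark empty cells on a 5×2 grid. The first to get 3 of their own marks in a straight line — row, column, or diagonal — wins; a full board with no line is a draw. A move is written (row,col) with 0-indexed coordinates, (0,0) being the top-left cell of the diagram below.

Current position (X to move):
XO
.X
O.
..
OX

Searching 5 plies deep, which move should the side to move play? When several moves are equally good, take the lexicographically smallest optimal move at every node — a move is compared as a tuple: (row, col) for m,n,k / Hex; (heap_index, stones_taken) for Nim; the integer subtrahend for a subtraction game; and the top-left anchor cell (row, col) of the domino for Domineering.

[XO/.X/O./../OX] X move#1: (1,0):-1/XO/XX/O./../OX, (2,1):-1/XO/.X/OX/../OX, (3,0):+0/XO/.X/O./X./OX*, (3,1):-1/XO/.X/O./.X/OX
[XO/.X/O./X./OX] O move#2: (1,0):+0/XO/OX/O./X./OX*, (2,1):+0/XO/.X/OO/X./OX, (3,1):+0/XO/.X/O./XO/OX
[XO/OX/O./X./OX] X move#3: (2,1):+0/XO/OX/OX/X./OX*, (3,1):+0/XO/OX/O./XX/OX
[XO/OX/OX/X./OX] O move#4: (3,1):+0/XO/OX/OX/XO/OX*
[XO/OX/OX/XO/OX] end (terminal +0, X#5); searched XO/.X/O./../OX to 5

X's best at [XO/.X/O./../OX]: (3,0)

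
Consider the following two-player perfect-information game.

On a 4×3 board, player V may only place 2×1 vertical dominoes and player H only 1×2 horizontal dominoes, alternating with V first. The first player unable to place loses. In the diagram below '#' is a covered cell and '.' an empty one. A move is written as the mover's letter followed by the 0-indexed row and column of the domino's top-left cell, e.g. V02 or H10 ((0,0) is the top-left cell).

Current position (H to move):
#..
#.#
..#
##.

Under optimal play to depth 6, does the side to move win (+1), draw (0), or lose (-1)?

value(#../#.#/..#/##., H) = -1

[#../#.#/..#/##.] H move#1: H01:-1/###/#.#/..#/##.*, H20:-1/#../#.#/###/##.
[###/#.#/..#/##.] V move#2: V11:+1/###/###/.##/##.*
[###/###/.##/##.] end (terminal -1, H#3); searched #../#.#/..#/##. to 6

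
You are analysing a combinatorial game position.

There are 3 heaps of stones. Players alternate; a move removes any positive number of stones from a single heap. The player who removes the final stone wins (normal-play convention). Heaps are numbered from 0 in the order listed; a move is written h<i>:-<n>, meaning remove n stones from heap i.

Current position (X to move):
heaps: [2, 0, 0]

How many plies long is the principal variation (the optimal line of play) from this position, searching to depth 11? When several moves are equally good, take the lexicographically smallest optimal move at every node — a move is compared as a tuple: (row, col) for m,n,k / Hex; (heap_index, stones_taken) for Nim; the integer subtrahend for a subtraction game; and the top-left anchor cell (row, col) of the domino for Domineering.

PV length from [(2,0,0)]: 1 ply

[(2,0,0)] X move#1: h0:-1:-1/(1,0,0), h0:-2:+1/(0,0,0)*
[(0,0,0)] end (terminal -1, O#2); searched (2,0,0) to 11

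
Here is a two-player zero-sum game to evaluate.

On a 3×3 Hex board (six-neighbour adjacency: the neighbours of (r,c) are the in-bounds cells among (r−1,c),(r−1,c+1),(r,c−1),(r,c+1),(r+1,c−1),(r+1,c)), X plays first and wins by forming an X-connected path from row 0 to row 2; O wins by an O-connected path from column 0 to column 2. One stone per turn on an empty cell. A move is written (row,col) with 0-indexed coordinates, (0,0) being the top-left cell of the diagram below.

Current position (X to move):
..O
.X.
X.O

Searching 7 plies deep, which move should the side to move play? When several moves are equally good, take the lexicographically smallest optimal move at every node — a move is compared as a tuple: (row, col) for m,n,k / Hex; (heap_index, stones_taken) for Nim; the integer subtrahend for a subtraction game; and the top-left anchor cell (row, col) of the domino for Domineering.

p1 X@[..O/.X./X.O]: (0,0)[X.O/.X./X.O]+1* (0,1)[.XO/.X./X.O]+1 (1,0)[..O/XX./X.O]+1 (1,2)[..O/.XX/X.O]-1 (2,1)[..O/.X./XXO]-1
p2 O@[X.O/.X./X.O]: (0,1)[XOO/.X./X.O]-1* (1,0)[X.O/OX./X.O]-1 (1,2)[X.O/.XO/X.O]-1 (2,1)[X.O/.X./XOO]-1
p3 X@[XOO/.X./X.O]: (1,0)[XOO/XX./X.O]+1* (1,2)[XOO/.XX/X.O]-1 (2,1)[XOO/.X./XXO]-1
p4 O@[XOO/XX./X.O] terminal -1; root [..O/.X./X.O] d7

X's best at [..O/.X./X.O]: (0,0)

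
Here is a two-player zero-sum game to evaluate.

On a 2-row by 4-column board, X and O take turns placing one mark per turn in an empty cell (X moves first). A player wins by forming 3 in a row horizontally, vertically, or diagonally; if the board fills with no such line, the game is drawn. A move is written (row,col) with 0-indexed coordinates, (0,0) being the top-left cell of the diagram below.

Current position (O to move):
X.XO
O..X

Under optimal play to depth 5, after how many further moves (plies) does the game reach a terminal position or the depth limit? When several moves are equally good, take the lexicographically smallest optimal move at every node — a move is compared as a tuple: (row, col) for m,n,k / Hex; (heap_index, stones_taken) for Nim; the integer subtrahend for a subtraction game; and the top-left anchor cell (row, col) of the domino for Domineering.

PV length from [X.XO/O..X]: 3 plies

[X.XO/O..X] O move#1: (0,1):+0/XOXO/O..X*, (1,1):-1/X.XO/OO.X, (1,2):-1/X.XO/O.OX
[XOXO/O..X] X move#2: (1,1):+0/XOXO/OX.X*, (1,2):+0/XOXO/O.XX
[XOXO/OX.X] O move#3: (1,2):+0/XOXO/OXOX*
[XOXO/OXOX] end (terminal +0, X#4); searched X.XO/O..X to 5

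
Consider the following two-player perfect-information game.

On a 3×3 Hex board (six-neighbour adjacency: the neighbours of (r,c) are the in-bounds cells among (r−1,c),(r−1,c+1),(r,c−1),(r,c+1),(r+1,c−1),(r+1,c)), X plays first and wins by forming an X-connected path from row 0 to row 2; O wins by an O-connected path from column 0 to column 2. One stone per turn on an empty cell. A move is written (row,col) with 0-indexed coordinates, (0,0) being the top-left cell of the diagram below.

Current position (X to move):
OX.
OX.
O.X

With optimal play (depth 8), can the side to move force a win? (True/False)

[OX./OX./O.X] X move#1: (0,2):+1/OXX/OX./O.X*, (1,2):+1/OX./OXX/O.X, (2,1):+1/OX./OX./OXX
[OXX/OX./O.X] O move#2: (1,2):-1/OXX/OXO/O.X*, (2,1):-1/OXX/OX./OOX
[OXX/OXO/O.X] X move#3: (2,1):+1/OXX/OXO/OXX*
[OXX/OXO/OXX] end (terminal -1, O#4); searched OX./OX./O.X to 8

X winning at [OX./OX./O.X]: True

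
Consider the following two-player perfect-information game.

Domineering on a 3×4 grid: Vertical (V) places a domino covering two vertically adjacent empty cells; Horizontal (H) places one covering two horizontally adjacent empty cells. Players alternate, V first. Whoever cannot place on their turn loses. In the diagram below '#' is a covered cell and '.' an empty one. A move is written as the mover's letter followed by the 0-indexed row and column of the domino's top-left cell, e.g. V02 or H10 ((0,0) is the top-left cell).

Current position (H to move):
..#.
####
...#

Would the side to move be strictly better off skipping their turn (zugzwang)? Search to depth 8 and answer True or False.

zugzwang(..#./####/...#, H) = False

p1 H@[..#./####/...#]: H00[###./####/...#]+1* H20[..#./####/##.#]+1 H21[..#./####/.###]+1
p2 V@[###./####/...#] terminal -1; root [..#./####/...#] d8
if H skipped the turn, V would face:
~ p1 V@[..#./####/...#] terminal -1; root [..#./####/...#] d8
compare (H): move=+1 vs pass=+1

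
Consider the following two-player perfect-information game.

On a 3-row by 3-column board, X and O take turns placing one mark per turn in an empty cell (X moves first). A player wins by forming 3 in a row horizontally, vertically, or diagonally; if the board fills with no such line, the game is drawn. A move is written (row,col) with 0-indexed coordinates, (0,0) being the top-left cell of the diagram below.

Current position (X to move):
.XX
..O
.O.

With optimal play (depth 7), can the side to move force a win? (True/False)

X winning at [.XX/..O/.O.]: True

[.XX/..O/.O.] X move#1: (0,0):+1/XXX/..O/.O.*, (1,0):+0/.XX/X.O/.O., (1,1):+1/.XX/.XO/.O., (2,0):+1/.XX/..O/XO., (2,2):+0/.XX/..O/.OX
[XXX/..O/.O.] end (terminal -1, O#2); searched .XX/..O/.O. to 7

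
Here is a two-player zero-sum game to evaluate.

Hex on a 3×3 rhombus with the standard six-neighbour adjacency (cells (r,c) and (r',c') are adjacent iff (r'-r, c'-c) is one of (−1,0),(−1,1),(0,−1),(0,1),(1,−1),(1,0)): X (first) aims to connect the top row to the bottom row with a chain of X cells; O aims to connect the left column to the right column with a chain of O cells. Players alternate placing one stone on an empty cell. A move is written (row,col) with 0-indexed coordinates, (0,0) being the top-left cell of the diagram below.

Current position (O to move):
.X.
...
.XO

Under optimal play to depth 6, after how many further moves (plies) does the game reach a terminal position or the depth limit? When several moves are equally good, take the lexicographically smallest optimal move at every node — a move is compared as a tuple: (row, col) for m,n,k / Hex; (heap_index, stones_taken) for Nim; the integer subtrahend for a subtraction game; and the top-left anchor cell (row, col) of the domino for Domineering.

p1 O@[.X./.../.XO]: (0,0)[OX./.../.XO]-1 (0,2)[.XO/.../.XO]-1 (1,0)[.X./O../.XO]-1 (1,1)[.X./.O./.XO]+1* (1,2)[.X./..O/.XO]-1 (2,0)[.X./.../OXO]-1
p2 X@[.X./.O./.XO]: (0,0)[XX./.O./.XO]-1* (0,2)[.XX/.O./.XO]-1 (1,0)[.X./XO./.XO]-1 (1,2)[.X./.OX/.XO]-1 (2,0)[.X./.O./XXO]-1
p3 O@[XX./.O./.XO]: (0,2)[XXO/.O./.XO]+1* (1,0)[XX./OO./.XO]+1 (1,2)[XX./.OO/.XO]+1 (2,0)[XX./.O./OXO]+1
p4 X@[XXO/.O./.XO]: (1,0)[XXO/XO./.XO]-1* (1,2)[XXO/.OX/.XO]-1 (2,0)[XXO/.O./XXO]-1
p5 O@[XXO/XO./.XO]: (1,2)[XXO/XOO/.XO]-1 (2,0)[XXO/XO./OXO]+1*
p6 X@[XXO/XO./OXO] terminal -1; root [.X./.../.XO] d6

PV length from [.X./.../.XO]: 5 plies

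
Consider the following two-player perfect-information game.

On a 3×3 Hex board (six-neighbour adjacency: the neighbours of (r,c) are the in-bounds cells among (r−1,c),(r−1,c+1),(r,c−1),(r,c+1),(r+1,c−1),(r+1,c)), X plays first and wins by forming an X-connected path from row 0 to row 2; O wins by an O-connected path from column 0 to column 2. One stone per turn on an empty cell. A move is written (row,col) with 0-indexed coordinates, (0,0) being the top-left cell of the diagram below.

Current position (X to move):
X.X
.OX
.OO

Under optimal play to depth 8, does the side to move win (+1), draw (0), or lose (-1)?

value(X.X/.OX/.OO, X) = -1

ply 1, X at X.X/.OX/.OO | (0,1)=-1→XXX/.OX/.OO*; (1,0)=-1→X.X/XOX/.OO; (2,0)=-1→X.X/.OX/XOO
ply 2, O at XXX/.OX/.OO | (1,0)=+1→XXX/OOX/.OO*; (2,0)=+1→XXX/.OX/OOO
ply 3: XXX/OOX/.OO is terminal -1 (X); from X.X/.OX/.OO depth 8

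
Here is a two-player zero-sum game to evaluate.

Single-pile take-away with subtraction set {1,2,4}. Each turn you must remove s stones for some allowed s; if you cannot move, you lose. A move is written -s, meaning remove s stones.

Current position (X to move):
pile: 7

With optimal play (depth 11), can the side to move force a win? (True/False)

[7] X move#1: -1:+1/6*, -2:-1/5, -4:+1/3
[6] O move#2: -1:-1/5*, -2:-1/4, -4:-1/2
[5] X move#3: -1:-1/4, -2:+1/3*, -4:-1/1
[3] O move#4: -1:-1/2*, -2:-1/1
[2] X move#5: -1:-1/1, -2:+1/0*
[0] end (terminal -1, O#6); searched 7 to 11

X winning at [7]: True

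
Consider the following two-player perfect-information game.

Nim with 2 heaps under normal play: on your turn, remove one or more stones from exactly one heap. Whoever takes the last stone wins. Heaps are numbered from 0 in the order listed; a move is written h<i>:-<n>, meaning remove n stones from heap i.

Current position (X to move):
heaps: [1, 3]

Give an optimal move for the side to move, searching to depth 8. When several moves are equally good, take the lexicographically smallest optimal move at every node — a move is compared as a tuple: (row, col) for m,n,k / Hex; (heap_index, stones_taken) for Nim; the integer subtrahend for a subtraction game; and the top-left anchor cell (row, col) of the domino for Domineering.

X's best at [(1,3)]: h1:-2

ply 1, X at (1,3) | h0:-1=-1→(0,3); h1:-1=-1→(1,2); h1:-2=+1→(1,1)*; h1:-3=-1→(1,0)
ply 2, O at (1,1) | h0:-1=-1→(0,1)*; h1:-1=-1→(1,0)
ply 3, X at (0,1) | h1:-1=+1→(0,0)*
ply 4: (0,0) is terminal -1 (O); from (1,3) depth 8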